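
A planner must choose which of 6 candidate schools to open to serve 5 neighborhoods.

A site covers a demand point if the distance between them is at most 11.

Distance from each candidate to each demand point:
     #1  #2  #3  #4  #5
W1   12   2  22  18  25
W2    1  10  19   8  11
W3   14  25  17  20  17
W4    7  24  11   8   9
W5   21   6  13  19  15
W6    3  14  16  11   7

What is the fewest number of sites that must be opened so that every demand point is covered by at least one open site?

2

Coverage sets (demand points within 11 of each site):
  W1: {#2}
  W2: {#1, #2, #4, #5}
  W3: {}
  W4: {#1, #3, #4, #5}
  W5: {#2}
  W6: {#1, #4, #5}
No single site covers all 5 demand points.
But {W1, W4} covers everything, so the minimum is 2.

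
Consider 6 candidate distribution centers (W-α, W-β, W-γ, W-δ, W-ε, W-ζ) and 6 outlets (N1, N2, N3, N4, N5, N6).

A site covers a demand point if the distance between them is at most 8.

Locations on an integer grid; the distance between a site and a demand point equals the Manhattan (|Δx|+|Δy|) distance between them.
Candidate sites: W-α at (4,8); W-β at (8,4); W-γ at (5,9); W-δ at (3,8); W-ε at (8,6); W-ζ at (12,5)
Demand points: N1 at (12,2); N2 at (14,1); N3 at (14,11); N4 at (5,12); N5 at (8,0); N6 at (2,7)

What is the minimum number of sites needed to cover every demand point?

3

Coverage sets (demand points within 8 of each site):
  W-α: {N4, N6}
  W-β: {N1, N5}
  W-γ: {N4, N6}
  W-δ: {N4, N6}
  W-ε: {N1, N5, N6}
  W-ζ: {N1, N2, N3}
No 2 sites suffice: every size-2 union leaves at least one demand point uncovered.
But {W-α, W-β, W-ζ} covers everything, so the minimum is 3.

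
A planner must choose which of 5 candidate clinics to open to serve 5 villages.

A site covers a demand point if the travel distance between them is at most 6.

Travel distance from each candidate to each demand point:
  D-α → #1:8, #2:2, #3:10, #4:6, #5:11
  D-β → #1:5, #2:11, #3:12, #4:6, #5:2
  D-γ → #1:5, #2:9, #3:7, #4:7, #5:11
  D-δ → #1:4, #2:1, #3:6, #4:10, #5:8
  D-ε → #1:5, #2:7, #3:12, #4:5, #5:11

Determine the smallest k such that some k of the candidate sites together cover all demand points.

2

Coverage sets (demand points within 6 of each site):
  D-α: {#2, #4}
  D-β: {#1, #4, #5}
  D-γ: {#1}
  D-δ: {#1, #2, #3}
  D-ε: {#1, #4}
No single site covers all 5 demand points.
But {D-β, D-δ} covers everything, so the minimum is 2.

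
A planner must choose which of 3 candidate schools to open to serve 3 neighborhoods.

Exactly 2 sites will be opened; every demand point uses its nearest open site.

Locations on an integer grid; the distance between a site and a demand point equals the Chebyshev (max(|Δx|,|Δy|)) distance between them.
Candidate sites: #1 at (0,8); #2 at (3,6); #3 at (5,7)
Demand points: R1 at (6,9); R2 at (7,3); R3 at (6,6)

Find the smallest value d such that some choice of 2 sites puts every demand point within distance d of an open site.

Open {#1, #2}.
  Farthest demand point is R2 at distance 4 (to #2); all others are ≤ 4.
With {#1, #3} the worst case is 4.
With {#2, #3} the worst case is 4.
No size-2 selection achieves below 4.

4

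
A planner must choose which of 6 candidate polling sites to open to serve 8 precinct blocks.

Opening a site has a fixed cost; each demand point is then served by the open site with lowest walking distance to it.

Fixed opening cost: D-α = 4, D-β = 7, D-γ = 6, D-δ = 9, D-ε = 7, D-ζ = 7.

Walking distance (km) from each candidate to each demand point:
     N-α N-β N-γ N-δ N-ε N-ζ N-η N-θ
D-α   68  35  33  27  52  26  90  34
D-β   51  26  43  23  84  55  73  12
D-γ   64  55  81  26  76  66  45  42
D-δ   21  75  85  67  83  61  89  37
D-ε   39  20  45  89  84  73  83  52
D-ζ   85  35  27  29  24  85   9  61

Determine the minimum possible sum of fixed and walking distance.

195

Open {D-α, D-β, D-δ, D-ζ}: assign each demand point to its cheapest open site.
  N-α→D-δ 21, N-β→D-β 26, N-γ→D-ζ 27, N-δ→D-β 23, N-ε→D-ζ 24, N-ζ→D-α 26, N-η→D-ζ 9, N-θ→D-β 12
  walking distance 168, fixed 27 → total 195.
Compare {D-α, D-β, D-δ, D-ε, D-ζ}: walking distance 162 + fixed 34 = 196.
Compare {D-α, D-β, D-γ, D-δ, D-ζ}: walking distance 168 + fixed 33 = 201.
Compare {D-α, D-β, D-γ, D-δ, D-ε, D-ζ}: walking distance 162 + fixed 40 = 202.
All other subsets cost ≥ 196. Minimum total cost: 195.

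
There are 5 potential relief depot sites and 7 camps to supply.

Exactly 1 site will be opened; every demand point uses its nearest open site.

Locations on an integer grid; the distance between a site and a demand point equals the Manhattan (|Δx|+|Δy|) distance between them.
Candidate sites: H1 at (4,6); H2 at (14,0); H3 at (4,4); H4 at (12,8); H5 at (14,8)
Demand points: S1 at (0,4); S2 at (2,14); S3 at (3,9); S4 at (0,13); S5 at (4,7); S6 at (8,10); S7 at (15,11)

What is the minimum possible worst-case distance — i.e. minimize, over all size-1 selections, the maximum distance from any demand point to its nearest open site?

Open {H1}.
  Farthest demand point is S7 at distance 16 (to H1); all others are ≤ 16.
With {H4} the worst case is 17.
With {H3} the worst case is 18.
No size-1 selection achieves below 16.

16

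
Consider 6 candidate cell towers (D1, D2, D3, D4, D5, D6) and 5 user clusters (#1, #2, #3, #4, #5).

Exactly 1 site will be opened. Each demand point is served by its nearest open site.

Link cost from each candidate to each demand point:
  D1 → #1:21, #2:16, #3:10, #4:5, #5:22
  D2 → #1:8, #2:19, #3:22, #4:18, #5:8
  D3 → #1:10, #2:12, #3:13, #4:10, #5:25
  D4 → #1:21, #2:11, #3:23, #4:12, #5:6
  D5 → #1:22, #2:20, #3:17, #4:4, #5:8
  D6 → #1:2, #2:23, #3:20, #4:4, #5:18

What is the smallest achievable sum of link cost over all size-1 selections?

Open {D6}.
  #1→D6 2, #2→D6 23, #3→D6 20, #4→D6 4, #5→D6 18  ⇒ total 67.
Compare {D3}: total 70.
Compare {D5}: total 71.
No size-1 selection does better; minimum is 67.

67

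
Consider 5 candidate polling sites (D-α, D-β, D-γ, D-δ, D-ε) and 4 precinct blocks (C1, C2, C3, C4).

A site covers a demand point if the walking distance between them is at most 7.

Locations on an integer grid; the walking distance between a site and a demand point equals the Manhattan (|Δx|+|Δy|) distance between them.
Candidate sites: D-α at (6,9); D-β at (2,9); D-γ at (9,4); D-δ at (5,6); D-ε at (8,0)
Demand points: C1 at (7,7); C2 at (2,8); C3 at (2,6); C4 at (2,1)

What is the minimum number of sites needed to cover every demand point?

Coverage sets (demand points within 7 of each site):
  D-α: {C1, C2, C3}
  D-β: {C1, C2, C3}
  D-γ: {C1}
  D-δ: {C1, C2, C3}
  D-ε: {C4}
No single site covers all 4 demand points.
But {D-α, D-ε} covers everything, so the minimum is 2.

2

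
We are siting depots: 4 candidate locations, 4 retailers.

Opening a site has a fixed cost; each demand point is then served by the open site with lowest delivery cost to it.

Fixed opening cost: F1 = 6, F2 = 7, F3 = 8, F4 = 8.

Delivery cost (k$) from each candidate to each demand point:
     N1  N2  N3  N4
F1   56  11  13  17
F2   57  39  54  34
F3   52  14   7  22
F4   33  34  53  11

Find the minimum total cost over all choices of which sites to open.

81

Open {F3, F4}: assign each demand point to its cheapest open site.
  N1→F4 33, N2→F3 14, N3→F3 7, N4→F4 11
  delivery cost 65, fixed 16 → total 81.
Compare {F1, F4}: delivery cost 68 + fixed 14 = 82.
Compare {F1, F3, F4}: delivery cost 62 + fixed 22 = 84.
Compare {F2, F3, F4}: delivery cost 65 + fixed 23 = 88.
All other subsets cost ≥ 82. Minimum total cost: 81.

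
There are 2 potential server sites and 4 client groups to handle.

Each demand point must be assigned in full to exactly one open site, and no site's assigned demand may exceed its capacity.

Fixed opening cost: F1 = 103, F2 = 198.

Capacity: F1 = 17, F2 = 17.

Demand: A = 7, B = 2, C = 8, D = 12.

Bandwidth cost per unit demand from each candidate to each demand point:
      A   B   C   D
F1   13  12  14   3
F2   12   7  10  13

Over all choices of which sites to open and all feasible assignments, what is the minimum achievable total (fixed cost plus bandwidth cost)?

Open {F1, F2}; cheapest assignment that respects the capacities:
  F1 (cap 17, load 12): D — cost 12×3 = 36
  F2 (cap 17, load 17): A, B, C — cost 7×12 + 2×7 + 8×10 = 178
  Shipping 214, fixed 301 → total 515.
  Any other capacity-feasible assignment to {F1, F2} ships for at least 214.
Total demand is 29 and no other set of sites has combined capacity ≥ 29, so {F1, F2} is the only feasible choice of open sites. Minimum: 515.

515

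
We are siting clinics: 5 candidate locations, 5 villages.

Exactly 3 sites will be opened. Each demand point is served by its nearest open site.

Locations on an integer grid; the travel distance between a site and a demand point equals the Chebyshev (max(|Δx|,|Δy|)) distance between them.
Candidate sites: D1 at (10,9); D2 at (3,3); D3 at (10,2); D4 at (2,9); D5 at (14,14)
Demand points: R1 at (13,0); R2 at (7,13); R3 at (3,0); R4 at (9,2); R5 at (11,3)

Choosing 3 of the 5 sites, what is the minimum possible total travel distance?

Open {D1, D2, D3}.
  R1→D3 3, R2→D1 4, R3→D2 3, R4→D3 1, R5→D3 1  ⇒ total 12.
Compare {D2, D3, D4}: total 13.
Compare {D2, D3, D5}: total 15.
No size-3 selection does better; minimum is 12.

12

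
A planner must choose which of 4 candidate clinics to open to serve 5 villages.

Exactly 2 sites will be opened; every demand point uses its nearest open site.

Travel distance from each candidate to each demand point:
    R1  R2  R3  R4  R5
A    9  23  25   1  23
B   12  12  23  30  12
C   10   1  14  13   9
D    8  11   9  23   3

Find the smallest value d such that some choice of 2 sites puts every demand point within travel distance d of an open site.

Open {A, D}.
  Farthest demand point is R2 at travel distance 11 (to D); all others are ≤ 11.
With {C, D} the worst case is 13.
With {A, C} the worst case is 14.
No size-2 selection achieves below 11.

11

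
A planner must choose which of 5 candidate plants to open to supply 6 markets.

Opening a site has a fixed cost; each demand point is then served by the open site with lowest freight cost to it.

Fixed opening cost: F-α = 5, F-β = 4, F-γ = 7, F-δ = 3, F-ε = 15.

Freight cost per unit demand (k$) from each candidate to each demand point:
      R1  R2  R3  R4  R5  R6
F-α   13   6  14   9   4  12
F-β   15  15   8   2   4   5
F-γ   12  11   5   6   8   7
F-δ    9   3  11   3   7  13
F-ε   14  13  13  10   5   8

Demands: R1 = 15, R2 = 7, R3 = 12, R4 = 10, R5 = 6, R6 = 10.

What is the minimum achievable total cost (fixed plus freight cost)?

Open {F-β, F-γ, F-δ}: assign each demand point to its cheapest open site.
  R1→F-δ 15×9=135, R2→F-δ 7×3=21, R3→F-γ 12×5=60, R4→F-β 10×2=20, R5→F-β 6×4=24, R6→F-β 10×5=50
  freight cost 310, fixed 14 → total 324.
Compare {F-α, F-β, F-γ, F-δ}: freight cost 310 + fixed 19 = 329.
Compare {F-β, F-γ, F-δ, F-ε}: freight cost 310 + fixed 29 = 339.
Compare {F-α, F-β, F-γ, F-δ, F-ε}: freight cost 310 + fixed 34 = 344.
All other subsets cost ≥ 329. Minimum total cost: 324.

324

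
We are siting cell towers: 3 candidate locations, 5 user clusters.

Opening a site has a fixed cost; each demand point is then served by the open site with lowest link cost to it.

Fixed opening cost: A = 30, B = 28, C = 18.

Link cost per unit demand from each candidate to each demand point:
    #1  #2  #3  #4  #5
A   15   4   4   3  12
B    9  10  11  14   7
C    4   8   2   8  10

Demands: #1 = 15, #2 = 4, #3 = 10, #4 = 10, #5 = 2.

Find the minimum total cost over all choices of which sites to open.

Open {A, C}: assign each demand point to its cheapest open site.
  #1→C 15×4=60, #2→A 4×4=16, #3→C 10×2=20, #4→A 10×3=30, #5→C 2×10=20
  link cost 146, fixed 48 → total 194.
Compare {A, B, C}: link cost 140 + fixed 76 = 216.
Compare {C}: link cost 212 + fixed 18 = 230.
Compare {B, C}: link cost 206 + fixed 46 = 252.
All other subsets cost ≥ 216. Minimum total cost: 194.

194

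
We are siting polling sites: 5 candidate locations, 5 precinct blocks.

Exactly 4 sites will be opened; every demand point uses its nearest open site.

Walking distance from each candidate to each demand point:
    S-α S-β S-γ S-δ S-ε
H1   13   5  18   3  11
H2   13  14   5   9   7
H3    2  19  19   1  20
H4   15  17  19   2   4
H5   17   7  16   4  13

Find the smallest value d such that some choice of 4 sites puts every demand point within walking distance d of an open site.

5

Open {H1, H2, H3, H4}.
  Farthest demand point is S-β at walking distance 5 (to H1); all others are ≤ 5.
With {H1, H2, H3, H5} the worst case is 7.
With {H2, H3, H4, H5} the worst case is 7.
No size-4 selection achieves below 5.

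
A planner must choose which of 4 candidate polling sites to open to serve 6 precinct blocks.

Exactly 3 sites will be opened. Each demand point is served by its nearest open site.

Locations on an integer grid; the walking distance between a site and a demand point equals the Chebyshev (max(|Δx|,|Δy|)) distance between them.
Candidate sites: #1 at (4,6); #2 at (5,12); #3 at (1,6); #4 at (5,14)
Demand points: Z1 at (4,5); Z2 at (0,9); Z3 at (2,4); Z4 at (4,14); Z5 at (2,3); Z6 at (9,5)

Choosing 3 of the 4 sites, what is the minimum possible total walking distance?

Open {#1, #3, #4}.
  Z1→#1 1, Z2→#3 3, Z3→#1 2, Z4→#4 1, Z5→#1 3, Z6→#1 5  ⇒ total 15.
Compare {#1, #2, #3}: total 16.
Compare {#1, #2, #4}: total 16.
No size-3 selection does better; minimum is 15.

15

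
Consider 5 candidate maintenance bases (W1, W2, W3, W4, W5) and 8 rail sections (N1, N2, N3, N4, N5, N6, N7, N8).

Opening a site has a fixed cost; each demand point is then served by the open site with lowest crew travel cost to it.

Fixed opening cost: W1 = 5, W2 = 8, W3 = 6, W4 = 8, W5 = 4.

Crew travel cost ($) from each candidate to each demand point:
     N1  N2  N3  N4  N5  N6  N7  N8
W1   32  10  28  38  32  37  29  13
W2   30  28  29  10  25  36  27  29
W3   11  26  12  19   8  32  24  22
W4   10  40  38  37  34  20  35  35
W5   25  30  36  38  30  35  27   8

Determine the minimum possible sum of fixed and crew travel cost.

Open {W1, W2, W3, W4, W5}: assign each demand point to its cheapest open site.
  N1→W4 10, N2→W1 10, N3→W3 12, N4→W2 10, N5→W3 8, N6→W4 20, N7→W3 24, N8→W5 8
  crew travel cost 102, fixed 31 → total 133.
Compare {W1, W2, W3, W4}: crew travel cost 107 + fixed 27 = 134.
Compare {W1, W3, W4, W5}: crew travel cost 111 + fixed 23 = 134.
Compare {W1, W3, W4}: crew travel cost 116 + fixed 19 = 135.
All other subsets cost ≥ 134. Minimum total cost: 133.

133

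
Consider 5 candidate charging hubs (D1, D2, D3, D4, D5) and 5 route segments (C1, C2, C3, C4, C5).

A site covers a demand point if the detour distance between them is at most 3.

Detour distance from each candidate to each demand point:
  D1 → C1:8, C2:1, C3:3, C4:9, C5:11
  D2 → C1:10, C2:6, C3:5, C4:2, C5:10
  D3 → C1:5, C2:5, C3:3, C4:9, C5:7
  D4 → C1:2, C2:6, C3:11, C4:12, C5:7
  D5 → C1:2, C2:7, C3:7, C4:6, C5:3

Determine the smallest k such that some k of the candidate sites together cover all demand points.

3

Coverage sets (demand points within 3 of each site):
  D1: {C2, C3}
  D2: {C4}
  D3: {C3}
  D4: {C1}
  D5: {C1, C5}
No 2 sites suffice: every size-2 union leaves at least one demand point uncovered.
But {D1, D2, D5} covers everything, so the minimum is 3.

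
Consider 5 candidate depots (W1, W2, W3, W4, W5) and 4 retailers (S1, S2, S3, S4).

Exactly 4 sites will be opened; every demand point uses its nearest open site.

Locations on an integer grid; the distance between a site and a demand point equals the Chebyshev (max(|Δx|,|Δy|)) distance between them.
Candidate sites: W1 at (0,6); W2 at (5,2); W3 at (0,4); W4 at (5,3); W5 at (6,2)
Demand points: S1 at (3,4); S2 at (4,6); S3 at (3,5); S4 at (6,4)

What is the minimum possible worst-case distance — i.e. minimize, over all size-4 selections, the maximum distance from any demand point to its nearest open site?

Open {W1, W2, W3, W4}.
  Farthest demand point is S2 at distance 3 (to W4); all others are ≤ 3.
With {W1, W2, W4, W5} the worst case is 3.
With {W1, W3, W4, W5} the worst case is 3.
No size-4 selection achieves below 3.

3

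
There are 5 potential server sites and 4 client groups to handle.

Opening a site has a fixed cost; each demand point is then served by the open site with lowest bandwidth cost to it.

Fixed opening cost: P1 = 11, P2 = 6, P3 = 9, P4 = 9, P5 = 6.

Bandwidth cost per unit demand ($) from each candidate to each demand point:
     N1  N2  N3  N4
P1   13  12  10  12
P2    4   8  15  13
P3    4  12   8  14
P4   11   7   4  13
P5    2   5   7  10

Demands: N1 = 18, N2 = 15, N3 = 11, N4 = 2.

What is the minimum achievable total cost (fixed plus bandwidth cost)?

190

Open {P4, P5}: assign each demand point to its cheapest open site.
  N1→P5 18×2=36, N2→P5 15×5=75, N3→P4 11×4=44, N4→P5 2×10=20
  bandwidth cost 175, fixed 15 → total 190.
Compare {P2, P4, P5}: bandwidth cost 175 + fixed 21 = 196.
Compare {P3, P4, P5}: bandwidth cost 175 + fixed 24 = 199.
Compare {P1, P4, P5}: bandwidth cost 175 + fixed 26 = 201.
All other subsets cost ≥ 196. Minimum total cost: 190.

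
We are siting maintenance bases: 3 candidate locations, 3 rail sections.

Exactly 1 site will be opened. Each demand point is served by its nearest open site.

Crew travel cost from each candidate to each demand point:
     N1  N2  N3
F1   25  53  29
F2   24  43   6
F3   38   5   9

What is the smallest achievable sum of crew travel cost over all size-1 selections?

Open {F3}.
  N1→F3 38, N2→F3 5, N3→F3 9  ⇒ total 52.
Compare {F2}: total 73.
Compare {F1}: total 107.

52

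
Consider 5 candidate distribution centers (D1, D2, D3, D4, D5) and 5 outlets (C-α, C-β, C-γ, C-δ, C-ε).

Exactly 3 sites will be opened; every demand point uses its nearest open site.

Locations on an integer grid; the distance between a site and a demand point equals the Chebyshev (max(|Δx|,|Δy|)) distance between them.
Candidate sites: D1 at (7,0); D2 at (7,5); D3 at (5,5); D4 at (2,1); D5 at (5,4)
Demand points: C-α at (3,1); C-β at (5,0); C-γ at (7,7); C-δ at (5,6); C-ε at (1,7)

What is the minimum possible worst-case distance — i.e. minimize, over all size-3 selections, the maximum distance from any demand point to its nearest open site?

Open {D1, D2, D3}.
  Farthest demand point is C-α at distance 4 (to D1); all others are ≤ 4.
With {D1, D2, D5} the worst case is 4.
With {D1, D3, D4} the worst case is 4.
No size-3 selection achieves below 4.

4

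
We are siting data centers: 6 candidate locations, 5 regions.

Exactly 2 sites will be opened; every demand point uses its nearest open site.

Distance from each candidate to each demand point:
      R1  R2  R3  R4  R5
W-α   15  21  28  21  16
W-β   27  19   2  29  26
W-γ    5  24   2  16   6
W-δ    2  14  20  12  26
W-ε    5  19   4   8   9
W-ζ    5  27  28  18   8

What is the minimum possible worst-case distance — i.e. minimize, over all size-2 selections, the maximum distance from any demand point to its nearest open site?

Open {W-γ, W-δ}.
  Farthest demand point is R2 at distance 14 (to W-δ); all others are ≤ 14.
With {W-δ, W-ε} the worst case is 14.
With {W-α, W-ε} the worst case is 19.
No size-2 selection achieves below 14.

14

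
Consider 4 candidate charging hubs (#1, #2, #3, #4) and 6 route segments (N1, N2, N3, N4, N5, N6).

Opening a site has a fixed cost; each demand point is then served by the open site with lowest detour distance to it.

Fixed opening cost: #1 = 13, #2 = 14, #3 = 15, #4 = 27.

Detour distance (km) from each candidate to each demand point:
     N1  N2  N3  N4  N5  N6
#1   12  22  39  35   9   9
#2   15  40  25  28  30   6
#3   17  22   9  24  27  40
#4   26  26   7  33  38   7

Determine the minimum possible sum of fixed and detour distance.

113

Open {#1, #3}: assign each demand point to its cheapest open site.
  N1→#1 12, N2→#1 22, N3→#3 9, N4→#3 24, N5→#1 9, N6→#1 9
  detour distance 85, fixed 28 → total 113.
Compare {#1, #2, #3}: detour distance 82 + fixed 42 = 124.
Compare {#1, #2}: detour distance 102 + fixed 27 = 129.
Compare {#1, #4}: detour distance 90 + fixed 40 = 130.
All other subsets cost ≥ 124. Minimum total cost: 113.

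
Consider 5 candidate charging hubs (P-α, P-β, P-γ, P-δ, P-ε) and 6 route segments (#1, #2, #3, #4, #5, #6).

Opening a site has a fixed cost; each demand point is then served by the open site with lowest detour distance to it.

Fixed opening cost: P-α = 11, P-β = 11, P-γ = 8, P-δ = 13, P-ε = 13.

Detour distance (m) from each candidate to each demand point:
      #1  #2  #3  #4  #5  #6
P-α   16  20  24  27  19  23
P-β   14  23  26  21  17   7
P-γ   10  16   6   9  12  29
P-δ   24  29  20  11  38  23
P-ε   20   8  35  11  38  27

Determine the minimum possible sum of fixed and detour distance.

79

Open {P-β, P-γ}: assign each demand point to its cheapest open site.
  #1→P-γ 10, #2→P-γ 16, #3→P-γ 6, #4→P-γ 9, #5→P-γ 12, #6→P-β 7
  detour distance 60, fixed 19 → total 79.
Compare {P-β, P-γ, P-ε}: detour distance 52 + fixed 32 = 84.
Compare {P-γ}: detour distance 82 + fixed 8 = 90.
Compare {P-α, P-β, P-γ}: detour distance 60 + fixed 30 = 90.
All other subsets cost ≥ 84. Minimum total cost: 79.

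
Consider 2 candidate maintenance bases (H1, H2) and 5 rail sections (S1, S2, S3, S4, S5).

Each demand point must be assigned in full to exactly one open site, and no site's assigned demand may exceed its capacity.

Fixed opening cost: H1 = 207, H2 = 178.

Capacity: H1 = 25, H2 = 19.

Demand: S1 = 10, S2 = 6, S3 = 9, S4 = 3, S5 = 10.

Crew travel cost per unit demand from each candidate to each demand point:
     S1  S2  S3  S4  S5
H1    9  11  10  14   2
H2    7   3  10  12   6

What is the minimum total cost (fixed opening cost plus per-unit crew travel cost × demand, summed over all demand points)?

619

Open {H1, H2}; cheapest assignment that respects the capacities:
  H1 (cap 25, load 19): S3, S5 — cost 9×10 + 10×2 = 110
  H2 (cap 19, load 19): S1, S2, S4 — cost 10×7 + 6×3 + 3×12 = 124
  Shipping 234, fixed 385 → total 619.
  Any other capacity-feasible assignment to {H1, H2} ships for at least 234.
Total demand is 38 and no other set of sites has combined capacity ≥ 38, so {H1, H2} is the only feasible choice of open sites. Minimum: 619.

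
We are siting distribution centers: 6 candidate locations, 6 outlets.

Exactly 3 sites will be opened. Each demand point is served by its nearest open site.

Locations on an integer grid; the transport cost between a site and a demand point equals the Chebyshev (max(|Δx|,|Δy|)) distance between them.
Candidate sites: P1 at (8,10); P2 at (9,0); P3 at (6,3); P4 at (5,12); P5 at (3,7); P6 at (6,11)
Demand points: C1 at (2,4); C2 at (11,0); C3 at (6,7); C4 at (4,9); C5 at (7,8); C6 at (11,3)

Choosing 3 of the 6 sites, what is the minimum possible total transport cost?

15

Open {P1, P2, P5}.
  C1→P5 3, C2→P2 2, C3→P1 3, C4→P5 2, C5→P1 2, C6→P2 3  ⇒ total 15.
Compare {P2, P5, P6}: total 16.
Compare {P2, P3, P5}: total 17.
No size-3 selection does better; minimum is 15.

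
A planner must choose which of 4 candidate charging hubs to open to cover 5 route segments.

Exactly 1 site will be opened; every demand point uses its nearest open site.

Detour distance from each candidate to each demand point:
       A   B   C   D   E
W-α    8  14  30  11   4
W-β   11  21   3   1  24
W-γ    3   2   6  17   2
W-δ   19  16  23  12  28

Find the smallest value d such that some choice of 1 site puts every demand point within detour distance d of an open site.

Open {W-γ}.
  Farthest demand point is D at detour distance 17 (to W-γ); all others are ≤ 17.
With {W-β} the worst case is 24.
With {W-δ} the worst case is 28.
No size-1 selection achieves below 17.

17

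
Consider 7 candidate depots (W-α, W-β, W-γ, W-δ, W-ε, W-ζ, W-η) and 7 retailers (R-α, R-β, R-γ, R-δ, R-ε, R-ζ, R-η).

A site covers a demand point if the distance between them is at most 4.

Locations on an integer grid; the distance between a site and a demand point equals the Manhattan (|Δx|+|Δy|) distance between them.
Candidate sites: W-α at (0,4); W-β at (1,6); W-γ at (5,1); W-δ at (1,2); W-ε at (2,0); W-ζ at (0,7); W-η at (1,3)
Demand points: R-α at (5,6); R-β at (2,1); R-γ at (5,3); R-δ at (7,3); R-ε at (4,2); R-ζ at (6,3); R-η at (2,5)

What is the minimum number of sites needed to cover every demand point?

Coverage sets (demand points within 4 of each site):
  W-α: {R-η}
  W-β: {R-α, R-η}
  W-γ: {R-β, R-γ, R-δ, R-ε, R-ζ}
  W-δ: {R-β, R-ε, R-η}
  W-ε: {R-β, R-ε}
  W-ζ: {R-η}
  W-η: {R-β, R-γ, R-ε, R-η}
No single site covers all 7 demand points.
But {W-β, W-γ} covers everything, so the minimum is 2.

2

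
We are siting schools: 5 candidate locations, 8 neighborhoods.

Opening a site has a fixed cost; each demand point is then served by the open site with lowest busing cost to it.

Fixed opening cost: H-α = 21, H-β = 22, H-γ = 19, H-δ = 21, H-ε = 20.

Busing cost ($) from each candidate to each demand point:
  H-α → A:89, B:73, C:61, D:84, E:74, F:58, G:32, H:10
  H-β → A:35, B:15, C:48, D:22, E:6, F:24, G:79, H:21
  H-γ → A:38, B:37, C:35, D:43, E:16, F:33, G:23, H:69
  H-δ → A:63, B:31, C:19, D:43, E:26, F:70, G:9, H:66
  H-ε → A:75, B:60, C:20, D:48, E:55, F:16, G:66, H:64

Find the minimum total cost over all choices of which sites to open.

194

Open {H-β, H-δ}: assign each demand point to its cheapest open site.
  A→H-β 35, B→H-β 15, C→H-δ 19, D→H-β 22, E→H-β 6, F→H-β 24, G→H-δ 9, H→H-β 21
  busing cost 151, fixed 43 → total 194.
Compare {H-α, H-β, H-δ}: busing cost 140 + fixed 64 = 204.
Compare {H-β, H-δ, H-ε}: busing cost 143 + fixed 63 = 206.
Compare {H-β, H-γ, H-δ}: busing cost 151 + fixed 62 = 213.
All other subsets cost ≥ 204. Minimum total cost: 194.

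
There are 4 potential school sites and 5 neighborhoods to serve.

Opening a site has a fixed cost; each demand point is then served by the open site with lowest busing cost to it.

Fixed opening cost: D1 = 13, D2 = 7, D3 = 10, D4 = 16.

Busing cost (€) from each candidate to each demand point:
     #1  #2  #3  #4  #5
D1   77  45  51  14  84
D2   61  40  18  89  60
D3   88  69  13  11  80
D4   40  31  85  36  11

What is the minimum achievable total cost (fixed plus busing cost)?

132

Open {D3, D4}: assign each demand point to its cheapest open site.
  #1→D4 40, #2→D4 31, #3→D3 13, #4→D3 11, #5→D4 11
  busing cost 106, fixed 26 → total 132.
Compare {D2, D3, D4}: busing cost 106 + fixed 33 = 139.
Compare {D1, D3, D4}: busing cost 106 + fixed 39 = 145.
Compare {D1, D2, D4}: busing cost 114 + fixed 36 = 150.
All other subsets cost ≥ 139. Minimum total cost: 132.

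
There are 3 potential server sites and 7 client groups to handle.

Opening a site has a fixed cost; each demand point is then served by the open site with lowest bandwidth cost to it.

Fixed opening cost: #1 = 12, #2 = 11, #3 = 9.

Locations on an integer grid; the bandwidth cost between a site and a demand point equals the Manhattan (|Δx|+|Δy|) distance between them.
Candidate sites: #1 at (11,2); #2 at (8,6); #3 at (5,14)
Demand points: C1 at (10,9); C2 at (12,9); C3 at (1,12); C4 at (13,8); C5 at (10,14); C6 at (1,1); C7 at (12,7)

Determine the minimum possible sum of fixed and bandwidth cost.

67

Open {#2, #3}: assign each demand point to its cheapest open site.
  C1→#2 5, C2→#2 7, C3→#3 6, C4→#2 7, C5→#3 5, C6→#2 12, C7→#2 5
  bandwidth cost 47, fixed 20 → total 67.
Compare {#2}: bandwidth cost 59 + fixed 11 = 70.
Compare {#1, #3}: bandwidth cost 52 + fixed 21 = 73.
Compare {#1, #2, #3}: bandwidth cost 46 + fixed 32 = 78.
All other subsets cost ≥ 70. Minimum total cost: 67.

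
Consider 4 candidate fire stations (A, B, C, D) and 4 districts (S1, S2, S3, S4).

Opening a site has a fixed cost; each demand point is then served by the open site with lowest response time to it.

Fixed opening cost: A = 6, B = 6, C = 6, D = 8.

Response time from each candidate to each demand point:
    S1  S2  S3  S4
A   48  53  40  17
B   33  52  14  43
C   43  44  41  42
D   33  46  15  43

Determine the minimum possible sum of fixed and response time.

125

Open {A, D}: assign each demand point to its cheapest open site.
  S1→D 33, S2→D 46, S3→D 15, S4→A 17
  response time 111, fixed 14 → total 125.
Compare {A, B, C}: response time 108 + fixed 18 = 126.
Compare {A, B}: response time 116 + fixed 12 = 128.
Compare {A, C, D}: response time 109 + fixed 20 = 129.
All other subsets cost ≥ 126. Minimum total cost: 125.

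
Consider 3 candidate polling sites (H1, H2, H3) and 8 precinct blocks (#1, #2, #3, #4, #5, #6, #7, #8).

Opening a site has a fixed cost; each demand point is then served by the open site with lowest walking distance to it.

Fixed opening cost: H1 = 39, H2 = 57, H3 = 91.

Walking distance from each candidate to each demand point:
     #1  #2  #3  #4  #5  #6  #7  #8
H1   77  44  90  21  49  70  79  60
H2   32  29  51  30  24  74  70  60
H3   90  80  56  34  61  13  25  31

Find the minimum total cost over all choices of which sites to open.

383

Open {H2, H3}: assign each demand point to its cheapest open site.
  #1→H2 32, #2→H2 29, #3→H2 51, #4→H2 30, #5→H2 24, #6→H3 13, #7→H3 25, #8→H3 31
  walking distance 235, fixed 148 → total 383.
Compare {H1, H2, H3}: walking distance 226 + fixed 187 = 413.
Compare {H2}: walking distance 370 + fixed 57 = 427.
Compare {H1, H3}: walking distance 316 + fixed 130 = 446.
All other subsets cost ≥ 413. Minimum total cost: 383.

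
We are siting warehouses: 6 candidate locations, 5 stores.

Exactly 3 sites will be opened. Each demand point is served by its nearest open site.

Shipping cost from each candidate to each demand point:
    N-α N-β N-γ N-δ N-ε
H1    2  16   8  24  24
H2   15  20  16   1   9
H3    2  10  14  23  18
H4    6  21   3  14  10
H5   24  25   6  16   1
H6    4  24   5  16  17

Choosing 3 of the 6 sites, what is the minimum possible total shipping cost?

20

Open {H2, H3, H5}.
  N-α→H3 2, N-β→H3 10, N-γ→H5 6, N-δ→H2 1, N-ε→H5 1  ⇒ total 20.
Compare {H2, H3, H4}: total 25.
Compare {H1, H2, H5}: total 26.
No size-3 selection does better; minimum is 20.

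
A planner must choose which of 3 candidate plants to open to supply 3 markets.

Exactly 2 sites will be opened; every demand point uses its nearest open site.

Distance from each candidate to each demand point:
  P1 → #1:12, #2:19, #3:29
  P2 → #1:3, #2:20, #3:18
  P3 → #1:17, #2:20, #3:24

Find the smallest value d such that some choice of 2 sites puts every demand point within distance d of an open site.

19

Open {P1, P2}.
  Farthest demand point is #2 at distance 19 (to P1); all others are ≤ 19.
With {P2, P3} the worst case is 20.
With {P1, P3} the worst case is 24.
No size-2 selection achieves below 19.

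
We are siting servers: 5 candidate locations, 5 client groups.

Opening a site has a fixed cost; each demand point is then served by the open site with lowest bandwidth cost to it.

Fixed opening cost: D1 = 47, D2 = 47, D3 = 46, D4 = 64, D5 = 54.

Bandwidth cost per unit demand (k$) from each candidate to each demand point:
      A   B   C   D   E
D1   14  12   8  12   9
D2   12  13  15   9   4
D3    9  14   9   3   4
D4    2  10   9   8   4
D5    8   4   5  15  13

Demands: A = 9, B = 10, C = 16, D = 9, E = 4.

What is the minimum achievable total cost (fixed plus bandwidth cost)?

335

Open {D3, D5}: assign each demand point to its cheapest open site.
  A→D5 9×8=72, B→D5 10×4=40, C→D5 16×5=80, D→D3 9×3=27, E→D3 4×4=16
  bandwidth cost 235, fixed 100 → total 335.
Compare {D4, D5}: bandwidth cost 226 + fixed 118 = 344.
Compare {D3, D4, D5}: bandwidth cost 181 + fixed 164 = 345.
Compare {D1, D3, D5}: bandwidth cost 235 + fixed 147 = 382.
All other subsets cost ≥ 344. Minimum total cost: 335.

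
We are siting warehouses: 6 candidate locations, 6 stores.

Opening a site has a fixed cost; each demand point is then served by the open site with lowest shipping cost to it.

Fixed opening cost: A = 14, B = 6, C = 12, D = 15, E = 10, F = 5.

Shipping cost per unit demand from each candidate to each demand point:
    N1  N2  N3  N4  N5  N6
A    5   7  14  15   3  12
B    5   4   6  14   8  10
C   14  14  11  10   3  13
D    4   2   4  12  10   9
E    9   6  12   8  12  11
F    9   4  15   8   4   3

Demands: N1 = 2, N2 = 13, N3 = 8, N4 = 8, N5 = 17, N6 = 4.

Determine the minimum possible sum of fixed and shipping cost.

225

Open {C, D, F}: assign each demand point to its cheapest open site.
  N1→D 2×4=8, N2→D 13×2=26, N3→D 8×4=32, N4→F 8×8=64, N5→C 17×3=51, N6→F 4×3=12
  shipping cost 193, fixed 32 → total 225.
Compare {A, D, F}: shipping cost 193 + fixed 34 = 227.
Compare {D, F}: shipping cost 210 + fixed 20 = 230.
Compare {B, C, D, F}: shipping cost 193 + fixed 38 = 231.
All other subsets cost ≥ 227. Minimum total cost: 225.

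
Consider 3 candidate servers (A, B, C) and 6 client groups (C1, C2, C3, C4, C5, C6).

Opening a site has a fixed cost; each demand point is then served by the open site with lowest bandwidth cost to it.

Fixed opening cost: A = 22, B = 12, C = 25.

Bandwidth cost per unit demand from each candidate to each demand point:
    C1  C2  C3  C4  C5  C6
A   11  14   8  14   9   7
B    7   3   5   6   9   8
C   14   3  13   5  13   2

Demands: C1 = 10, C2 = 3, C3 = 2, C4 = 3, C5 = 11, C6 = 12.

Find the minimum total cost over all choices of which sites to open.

Open {B, C}: assign each demand point to its cheapest open site.
  C1→B 10×7=70, C2→B 3×3=9, C3→B 2×5=10, C4→C 3×5=15, C5→B 11×9=99, C6→C 12×2=24
  bandwidth cost 227, fixed 37 → total 264.
Compare {A, B, C}: bandwidth cost 227 + fixed 59 = 286.
Compare {B}: bandwidth cost 302 + fixed 12 = 314.
Compare {A, C}: bandwidth cost 273 + fixed 47 = 320.
All other subsets cost ≥ 286. Minimum total cost: 264.

264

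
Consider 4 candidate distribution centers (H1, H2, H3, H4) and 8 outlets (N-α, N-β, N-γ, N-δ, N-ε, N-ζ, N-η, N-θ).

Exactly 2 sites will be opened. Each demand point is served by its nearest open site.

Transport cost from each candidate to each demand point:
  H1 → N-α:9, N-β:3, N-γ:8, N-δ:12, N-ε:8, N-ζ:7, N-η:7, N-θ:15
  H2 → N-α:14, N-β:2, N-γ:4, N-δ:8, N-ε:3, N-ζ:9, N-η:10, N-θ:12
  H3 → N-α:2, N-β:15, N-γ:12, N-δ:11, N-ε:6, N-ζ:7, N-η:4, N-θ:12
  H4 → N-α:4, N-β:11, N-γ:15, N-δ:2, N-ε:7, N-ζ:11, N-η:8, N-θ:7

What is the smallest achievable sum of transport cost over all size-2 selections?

39

Open {H2, H4}.
  N-α→H4 4, N-β→H2 2, N-γ→H2 4, N-δ→H4 2, N-ε→H2 3, N-ζ→H2 9, N-η→H4 8, N-θ→H4 7  ⇒ total 39.
Compare {H2, H3}: total 42.
Compare {H1, H4}: total 45.
No size-2 selection does better; minimum is 39.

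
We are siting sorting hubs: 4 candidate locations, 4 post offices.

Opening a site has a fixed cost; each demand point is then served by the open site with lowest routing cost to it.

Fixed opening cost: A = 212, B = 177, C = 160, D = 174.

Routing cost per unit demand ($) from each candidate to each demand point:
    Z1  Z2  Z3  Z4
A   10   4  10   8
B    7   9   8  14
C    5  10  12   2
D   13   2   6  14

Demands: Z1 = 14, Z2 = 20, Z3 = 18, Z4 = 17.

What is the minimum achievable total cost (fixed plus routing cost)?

Open {C, D}: assign each demand point to its cheapest open site.
  Z1→C 14×5=70, Z2→D 20×2=40, Z3→D 18×6=108, Z4→C 17×2=34
  routing cost 252, fixed 334 → total 586.
Compare {C}: routing cost 520 + fixed 160 = 680.
Compare {A, C}: routing cost 364 + fixed 372 = 736.
Compare {D}: routing cost 568 + fixed 174 = 742.
All other subsets cost ≥ 680. Minimum total cost: 586.

586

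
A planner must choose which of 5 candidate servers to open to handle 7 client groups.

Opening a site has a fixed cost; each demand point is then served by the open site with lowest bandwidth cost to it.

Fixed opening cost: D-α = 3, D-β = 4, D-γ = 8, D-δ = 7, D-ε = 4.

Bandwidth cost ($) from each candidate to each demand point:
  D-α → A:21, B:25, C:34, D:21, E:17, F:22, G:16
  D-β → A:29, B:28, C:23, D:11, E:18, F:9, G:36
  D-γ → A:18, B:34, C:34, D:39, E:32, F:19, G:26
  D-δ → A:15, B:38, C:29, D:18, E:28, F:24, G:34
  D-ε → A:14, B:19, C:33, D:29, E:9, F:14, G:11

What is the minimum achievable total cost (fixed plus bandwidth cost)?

Open {D-β, D-ε}: assign each demand point to its cheapest open site.
  A→D-ε 14, B→D-ε 19, C→D-β 23, D→D-β 11, E→D-ε 9, F→D-β 9, G→D-ε 11
  bandwidth cost 96, fixed 8 → total 104.
Compare {D-α, D-β, D-ε}: bandwidth cost 96 + fixed 11 = 107.
Compare {D-β, D-δ, D-ε}: bandwidth cost 96 + fixed 15 = 111.
Compare {D-β, D-γ, D-ε}: bandwidth cost 96 + fixed 16 = 112.
All other subsets cost ≥ 107. Minimum total cost: 104.

104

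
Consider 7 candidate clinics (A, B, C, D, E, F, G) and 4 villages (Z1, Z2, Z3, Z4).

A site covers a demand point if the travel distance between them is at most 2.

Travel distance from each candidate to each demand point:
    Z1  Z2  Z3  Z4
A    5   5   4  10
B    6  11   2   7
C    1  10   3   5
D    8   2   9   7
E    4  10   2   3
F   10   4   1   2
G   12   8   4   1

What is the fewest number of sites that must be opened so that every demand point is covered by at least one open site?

Coverage sets (demand points within 2 of each site):
  A: {}
  B: {Z3}
  C: {Z1}
  D: {Z2}
  E: {Z3}
  F: {Z3, Z4}
  G: {Z4}
No 2 sites suffice: every size-2 union leaves at least one demand point uncovered.
But {C, D, F} covers everything, so the minimum is 3.

3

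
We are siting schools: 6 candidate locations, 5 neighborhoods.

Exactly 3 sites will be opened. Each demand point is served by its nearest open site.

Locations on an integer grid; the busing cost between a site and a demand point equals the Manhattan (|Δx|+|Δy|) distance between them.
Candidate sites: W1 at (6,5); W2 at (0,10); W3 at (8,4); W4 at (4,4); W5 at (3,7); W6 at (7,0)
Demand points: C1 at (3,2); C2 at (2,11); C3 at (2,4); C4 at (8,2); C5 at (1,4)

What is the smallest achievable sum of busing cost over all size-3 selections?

Open {W2, W3, W4}.
  C1→W4 3, C2→W2 3, C3→W4 2, C4→W3 2, C5→W4 3  ⇒ total 13.
Compare {W2, W4, W6}: total 14.
Compare {W3, W4, W5}: total 15.
No size-3 selection does better; minimum is 13.

13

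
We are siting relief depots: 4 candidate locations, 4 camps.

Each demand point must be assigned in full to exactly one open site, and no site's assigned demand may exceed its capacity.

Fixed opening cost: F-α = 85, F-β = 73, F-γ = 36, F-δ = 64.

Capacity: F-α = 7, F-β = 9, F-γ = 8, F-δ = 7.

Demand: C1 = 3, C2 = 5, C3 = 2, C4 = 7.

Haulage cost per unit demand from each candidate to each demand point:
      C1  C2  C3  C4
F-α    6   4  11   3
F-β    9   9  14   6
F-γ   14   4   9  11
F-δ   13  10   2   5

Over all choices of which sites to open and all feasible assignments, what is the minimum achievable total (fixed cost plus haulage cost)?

241

Open {F-β, F-γ}; cheapest assignment that respects the capacities:
  F-β (cap 9, load 9): C3, C4 — cost 2×14 + 7×6 = 70
  F-γ (cap 8, load 8): C1, C2 — cost 3×14 + 5×4 = 62
  Shipping 132, fixed 109 → total 241.
  Any other capacity-feasible assignment to {F-β, F-γ} ships for at least 132.
Compare {F-α, F-γ, F-δ}: its best feasible assignment gives total 269.
Compare {F-β, F-γ, F-δ}: its best feasible assignment gives total 273.
Every other set of open sites that can feasibly serve all demand totals ≥ 269 even under its best assignment. Minimum: 241.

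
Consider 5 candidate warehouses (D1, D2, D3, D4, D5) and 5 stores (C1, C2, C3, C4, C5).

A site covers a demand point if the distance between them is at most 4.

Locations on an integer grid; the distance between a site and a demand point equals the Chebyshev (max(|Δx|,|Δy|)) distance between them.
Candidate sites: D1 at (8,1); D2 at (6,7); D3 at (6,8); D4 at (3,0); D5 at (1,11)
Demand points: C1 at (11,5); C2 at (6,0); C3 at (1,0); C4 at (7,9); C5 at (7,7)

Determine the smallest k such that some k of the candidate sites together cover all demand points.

Coverage sets (demand points within 4 of each site):
  D1: {C1, C2}
  D2: {C4, C5}
  D3: {C4, C5}
  D4: {C2, C3}
  D5: {}
No 2 sites suffice: every size-2 union leaves at least one demand point uncovered.
But {D1, D2, D4} covers everything, so the minimum is 3.

3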